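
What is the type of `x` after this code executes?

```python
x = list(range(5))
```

list(range()) returns list

list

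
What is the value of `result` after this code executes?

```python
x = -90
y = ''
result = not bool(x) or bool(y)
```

x = -90; y = ''; result = False

False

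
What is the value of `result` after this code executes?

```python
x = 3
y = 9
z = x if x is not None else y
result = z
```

x = 3; y = 9; z = 3; result = 3

3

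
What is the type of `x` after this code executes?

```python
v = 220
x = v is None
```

'is' comparison returns bool

bool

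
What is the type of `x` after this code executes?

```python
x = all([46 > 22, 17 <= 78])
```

all() returns bool

bool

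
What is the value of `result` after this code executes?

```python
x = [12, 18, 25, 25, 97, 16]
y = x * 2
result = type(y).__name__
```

x is list; y is list; result = 'list'

'list'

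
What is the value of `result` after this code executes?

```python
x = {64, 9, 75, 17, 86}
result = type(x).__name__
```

x is set; result = 'set'

'set'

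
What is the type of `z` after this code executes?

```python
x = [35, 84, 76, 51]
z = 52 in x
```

'in' operator returns bool

bool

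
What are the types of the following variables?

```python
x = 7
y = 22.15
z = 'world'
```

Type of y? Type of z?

y is assigned a number with a decimal point, so it is a float; z is assigned a quoted string literal, so it is a str

float, str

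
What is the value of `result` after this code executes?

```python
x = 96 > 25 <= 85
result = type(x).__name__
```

x is bool; result = 'bool'

'bool'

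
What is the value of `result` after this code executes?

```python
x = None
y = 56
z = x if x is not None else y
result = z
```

x = None; y = 56; z = 56; result = 56

56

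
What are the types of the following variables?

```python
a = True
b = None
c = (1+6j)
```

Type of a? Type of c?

a is assigned the constant True, which has type bool; c is assigned (1+6j), an int plus an imaginary literal (j suffix), which evaluates to complex

bool, complex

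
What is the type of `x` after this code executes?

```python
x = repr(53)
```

repr() returns str

str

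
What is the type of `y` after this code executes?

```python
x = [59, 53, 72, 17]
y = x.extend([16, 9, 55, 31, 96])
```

list.extend() returns None

NoneType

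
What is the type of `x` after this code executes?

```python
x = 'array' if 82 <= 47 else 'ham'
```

Both branches of conditional are str

str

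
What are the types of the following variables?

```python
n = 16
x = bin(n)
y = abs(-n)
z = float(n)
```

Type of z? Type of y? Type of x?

float() returns float; abs() of int returns int; bin() returns str

float, int, str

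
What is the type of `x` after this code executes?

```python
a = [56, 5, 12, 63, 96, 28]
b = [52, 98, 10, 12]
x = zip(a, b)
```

zip() returns a zip object

zip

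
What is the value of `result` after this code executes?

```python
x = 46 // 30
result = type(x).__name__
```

x is int; result = 'int'

'int'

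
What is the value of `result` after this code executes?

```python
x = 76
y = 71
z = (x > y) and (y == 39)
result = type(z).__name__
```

x is int; y is int; z is bool; result = 'bool'

'bool'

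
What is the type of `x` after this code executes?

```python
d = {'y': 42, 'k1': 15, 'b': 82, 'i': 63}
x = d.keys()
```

.keys() returns dict_keys view

dict_keys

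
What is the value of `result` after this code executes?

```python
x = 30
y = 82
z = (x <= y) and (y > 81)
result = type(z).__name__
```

x is int; y is int; z is bool; result = 'bool'

'bool'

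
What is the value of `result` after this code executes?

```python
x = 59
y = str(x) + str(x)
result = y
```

x = 59; y = '5959'; result = '5959'

'5959'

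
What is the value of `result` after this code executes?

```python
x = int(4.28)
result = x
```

x = 4; result = 4

4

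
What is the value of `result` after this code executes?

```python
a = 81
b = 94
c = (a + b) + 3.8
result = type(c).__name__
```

a is int; b is int; c is float; result = 'float'

'float'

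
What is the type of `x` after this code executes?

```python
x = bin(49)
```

bin() returns str representation

str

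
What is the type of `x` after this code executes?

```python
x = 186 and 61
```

'and' with truthy values returns last operand (int)

int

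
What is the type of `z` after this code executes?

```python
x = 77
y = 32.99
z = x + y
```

int + float = float

float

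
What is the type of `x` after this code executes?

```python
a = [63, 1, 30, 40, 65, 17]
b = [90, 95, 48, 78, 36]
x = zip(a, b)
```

zip() returns a zip object

zip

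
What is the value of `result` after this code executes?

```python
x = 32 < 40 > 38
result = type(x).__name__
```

x is bool; result = 'bool'

'bool'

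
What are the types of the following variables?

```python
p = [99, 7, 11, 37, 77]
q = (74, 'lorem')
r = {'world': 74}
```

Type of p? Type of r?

p is assigned a list literal (square brackets); r is assigned a dict literal ({key: value})

list, dict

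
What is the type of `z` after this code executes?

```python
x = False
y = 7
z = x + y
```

bool + int = int (bool is subclass of int)

int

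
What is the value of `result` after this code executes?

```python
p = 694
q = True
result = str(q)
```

p = 694; q = True; result = 'True'

'True'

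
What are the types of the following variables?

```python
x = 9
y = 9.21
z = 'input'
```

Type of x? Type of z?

x is assigned a bare integer (no decimal point), so it is an int; z is assigned a quoted string literal, so it is a str

int, str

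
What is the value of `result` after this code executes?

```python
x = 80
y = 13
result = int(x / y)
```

x = 80; y = 13; result = 6

6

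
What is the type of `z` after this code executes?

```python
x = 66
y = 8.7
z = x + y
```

int + float = float

float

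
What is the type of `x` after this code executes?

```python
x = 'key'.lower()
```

str.lower() returns str

str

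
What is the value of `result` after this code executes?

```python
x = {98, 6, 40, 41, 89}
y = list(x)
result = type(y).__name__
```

x is set; y is list; result = 'list'

'list'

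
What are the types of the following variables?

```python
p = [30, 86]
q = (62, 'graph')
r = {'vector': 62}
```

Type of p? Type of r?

p is assigned a list literal (square brackets); r is assigned a dict literal ({key: value})

list, dict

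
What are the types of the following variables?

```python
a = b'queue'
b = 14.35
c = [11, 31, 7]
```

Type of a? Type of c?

a is assigned a bytes literal (b'...' prefix); c is assigned a list literal (square brackets)

bytes, list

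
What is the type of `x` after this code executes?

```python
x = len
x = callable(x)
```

callable() returns bool

bool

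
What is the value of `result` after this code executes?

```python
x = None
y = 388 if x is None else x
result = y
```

x = None; y = 388; result = 388

388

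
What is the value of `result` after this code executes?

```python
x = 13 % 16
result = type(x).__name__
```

x is int; result = 'int'

'int'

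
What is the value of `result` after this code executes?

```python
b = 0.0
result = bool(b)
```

b = 0.0; result = False

False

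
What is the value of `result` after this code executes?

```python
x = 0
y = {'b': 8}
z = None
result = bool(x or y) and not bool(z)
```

x = 0; y = {'b': 8}; z = None; result = True

True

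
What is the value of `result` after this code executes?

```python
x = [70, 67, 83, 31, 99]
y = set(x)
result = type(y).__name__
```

x is list; y is set; result = 'set'

'set'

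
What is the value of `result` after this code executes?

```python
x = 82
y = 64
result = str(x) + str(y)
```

x = 82; y = 64; result = '8264'

'8264'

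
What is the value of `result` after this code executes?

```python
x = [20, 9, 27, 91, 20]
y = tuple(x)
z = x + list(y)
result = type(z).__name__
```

x is list; y is tuple; z is list; result = 'list'

'list'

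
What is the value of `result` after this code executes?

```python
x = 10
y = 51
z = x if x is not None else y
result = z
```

x = 10; y = 51; z = 10; result = 10

10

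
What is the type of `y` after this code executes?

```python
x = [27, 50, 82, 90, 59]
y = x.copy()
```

list.copy() returns list

list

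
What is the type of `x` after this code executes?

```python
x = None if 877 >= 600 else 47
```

877 >= 600 is True, so the if branch is taken

NoneType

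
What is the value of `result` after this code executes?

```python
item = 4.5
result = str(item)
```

item = 4.5; result = '4.5'

'4.5'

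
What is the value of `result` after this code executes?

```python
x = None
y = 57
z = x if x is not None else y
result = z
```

x = None; y = 57; z = 57; result = 57

57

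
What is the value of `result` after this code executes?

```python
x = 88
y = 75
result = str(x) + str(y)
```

x = 88; y = 75; result = '8875'

'8875'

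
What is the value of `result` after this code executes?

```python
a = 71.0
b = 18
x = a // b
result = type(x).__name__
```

a is float; b is int; x is float; result = 'float'

'float'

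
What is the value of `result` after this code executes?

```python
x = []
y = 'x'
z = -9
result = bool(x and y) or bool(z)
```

x = []; y = 'x'; z = -9; result = True

True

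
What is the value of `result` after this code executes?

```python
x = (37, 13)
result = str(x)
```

x = (37, 13); result = '(37, 13)'

'(37, 13)'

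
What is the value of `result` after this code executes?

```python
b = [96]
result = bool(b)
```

b = [96]; result = True

True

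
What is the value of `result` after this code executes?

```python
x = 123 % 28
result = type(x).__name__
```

x is int; result = 'int'

'int'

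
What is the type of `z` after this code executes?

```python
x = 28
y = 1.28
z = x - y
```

int - float = float

float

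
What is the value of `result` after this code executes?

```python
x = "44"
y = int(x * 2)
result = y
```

x = '44'; y = 4444; result = 4444

4444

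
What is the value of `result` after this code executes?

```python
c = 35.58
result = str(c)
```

c = 35.58; result = '35.58'

'35.58'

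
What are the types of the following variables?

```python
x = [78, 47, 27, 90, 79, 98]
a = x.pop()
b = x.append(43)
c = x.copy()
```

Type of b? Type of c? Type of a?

append() returns None; copy() returns list; pop() returns element

NoneType, list, int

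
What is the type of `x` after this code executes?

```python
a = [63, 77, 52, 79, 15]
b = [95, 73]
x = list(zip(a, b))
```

list(zip()) returns a list of tuples

list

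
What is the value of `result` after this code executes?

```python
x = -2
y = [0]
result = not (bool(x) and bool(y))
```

x = -2; y = [0]; result = False

False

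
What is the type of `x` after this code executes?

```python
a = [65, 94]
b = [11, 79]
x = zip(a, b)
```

zip() returns a zip object

zip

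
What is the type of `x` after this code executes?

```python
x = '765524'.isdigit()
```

str.isdigit() returns bool

bool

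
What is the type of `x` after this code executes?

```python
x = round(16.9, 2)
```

round() with decimal places returns float

float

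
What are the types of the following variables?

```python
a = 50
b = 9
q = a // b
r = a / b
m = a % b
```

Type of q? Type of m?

// returns int; % of ints returns int

int, int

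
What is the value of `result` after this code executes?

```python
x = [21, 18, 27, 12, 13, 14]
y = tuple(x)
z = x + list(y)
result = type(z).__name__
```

x is list; y is tuple; z is list; result = 'list'

'list'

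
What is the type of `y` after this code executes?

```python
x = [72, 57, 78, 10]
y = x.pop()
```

list.pop() returns the popped element

int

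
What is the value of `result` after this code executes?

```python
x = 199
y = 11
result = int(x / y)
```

x = 199; y = 11; result = 18

18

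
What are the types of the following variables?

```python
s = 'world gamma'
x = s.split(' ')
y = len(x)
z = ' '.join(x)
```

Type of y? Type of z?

len() returns int; str.join() returns str

int, str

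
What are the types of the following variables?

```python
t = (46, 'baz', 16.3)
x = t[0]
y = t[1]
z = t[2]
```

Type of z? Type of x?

tuple[2] is float; tuple[0] is int

float, int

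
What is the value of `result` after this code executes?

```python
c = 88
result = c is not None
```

c = 88; result = True

True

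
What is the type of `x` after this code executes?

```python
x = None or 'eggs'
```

'or' with None returns the other truthy value (str)

str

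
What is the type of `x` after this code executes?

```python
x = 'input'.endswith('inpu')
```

str.endswith() returns bool

bool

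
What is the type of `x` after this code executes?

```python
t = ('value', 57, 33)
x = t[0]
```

Index 0 of tuple is a str literal

str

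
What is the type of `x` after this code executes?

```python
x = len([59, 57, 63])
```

len() always returns int

int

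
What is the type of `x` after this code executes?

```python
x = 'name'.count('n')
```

str.count() returns int

int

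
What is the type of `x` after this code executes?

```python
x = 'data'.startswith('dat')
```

str.startswith() returns bool

bool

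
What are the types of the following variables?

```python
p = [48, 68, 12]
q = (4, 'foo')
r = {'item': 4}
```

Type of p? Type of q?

p is assigned a list literal (square brackets); q is assigned a tuple (parenthesized, comma-separated values)

list, tuple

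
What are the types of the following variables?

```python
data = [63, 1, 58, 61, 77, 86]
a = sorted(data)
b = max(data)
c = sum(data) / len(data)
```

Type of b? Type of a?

max of ints returns int; sorted() returns list

int, list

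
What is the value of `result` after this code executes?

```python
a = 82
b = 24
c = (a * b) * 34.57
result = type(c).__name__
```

a is int; b is int; c is float; result = 'float'

'float'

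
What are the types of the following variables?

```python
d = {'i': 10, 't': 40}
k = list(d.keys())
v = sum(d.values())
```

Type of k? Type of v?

list() converts to list; sum of ints is int

list, int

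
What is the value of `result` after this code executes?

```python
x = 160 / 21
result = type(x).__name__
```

x is float; result = 'float'

'float'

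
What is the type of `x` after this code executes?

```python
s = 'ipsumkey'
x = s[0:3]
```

Slicing a str returns str

str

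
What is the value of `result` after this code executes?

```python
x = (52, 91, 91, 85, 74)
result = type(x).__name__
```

x is tuple; result = 'tuple'

'tuple'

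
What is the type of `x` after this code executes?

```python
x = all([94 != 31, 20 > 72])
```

all() returns bool

bool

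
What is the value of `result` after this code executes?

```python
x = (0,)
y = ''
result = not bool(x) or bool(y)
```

x = (0,); y = ''; result = False

False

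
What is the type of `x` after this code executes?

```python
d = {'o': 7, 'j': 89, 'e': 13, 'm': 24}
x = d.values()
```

.values() returns dict_values view

dict_values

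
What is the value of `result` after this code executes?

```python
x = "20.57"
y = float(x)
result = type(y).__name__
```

x is str; y is float; result = 'float'

'float'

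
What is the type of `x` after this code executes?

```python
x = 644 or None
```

'or' returns first truthy value

int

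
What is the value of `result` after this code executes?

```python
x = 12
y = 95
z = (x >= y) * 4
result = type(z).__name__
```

x is int; y is int; z is int; result = 'int'

'int'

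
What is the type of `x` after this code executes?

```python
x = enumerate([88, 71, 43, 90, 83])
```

enumerate() returns an enumerate object

enumerate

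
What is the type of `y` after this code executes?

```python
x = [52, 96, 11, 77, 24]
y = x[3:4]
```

Slicing a list returns a list

list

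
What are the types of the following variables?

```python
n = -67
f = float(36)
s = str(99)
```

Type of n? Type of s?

n is assigned a bare integer (no decimal point), so it is an int; s is assigned the result of calling str(), which returns a str

int, str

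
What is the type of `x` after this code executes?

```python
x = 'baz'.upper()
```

str.upper() returns str

str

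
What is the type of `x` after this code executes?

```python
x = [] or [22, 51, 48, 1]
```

'or' returns first truthy value (list)

list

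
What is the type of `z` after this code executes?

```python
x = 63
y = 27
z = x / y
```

int / int = float

float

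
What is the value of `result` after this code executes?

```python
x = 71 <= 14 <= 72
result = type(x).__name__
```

x is bool; result = 'bool'

'bool'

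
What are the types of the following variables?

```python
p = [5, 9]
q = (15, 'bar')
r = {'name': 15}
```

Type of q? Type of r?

q is assigned a tuple (parenthesized, comma-separated values); r is assigned a dict literal ({key: value})

tuple, dict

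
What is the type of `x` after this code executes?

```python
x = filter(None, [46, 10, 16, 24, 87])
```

filter() returns a filter object

filter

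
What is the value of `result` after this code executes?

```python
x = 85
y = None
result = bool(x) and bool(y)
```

x = 85; y = None; result = False

False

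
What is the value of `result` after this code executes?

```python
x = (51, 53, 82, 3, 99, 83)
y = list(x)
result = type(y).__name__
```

x is tuple; y is list; result = 'list'

'list'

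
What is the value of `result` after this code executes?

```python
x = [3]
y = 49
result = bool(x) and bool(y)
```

x = [3]; y = 49; result = True

True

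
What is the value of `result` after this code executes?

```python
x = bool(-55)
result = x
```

x = True; result = True

True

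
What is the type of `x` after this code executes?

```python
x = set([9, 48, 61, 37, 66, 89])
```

set() constructor returns set

set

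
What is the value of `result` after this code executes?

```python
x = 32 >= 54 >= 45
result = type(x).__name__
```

x is bool; result = 'bool'

'bool'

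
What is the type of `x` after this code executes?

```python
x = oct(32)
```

oct() returns str representation

str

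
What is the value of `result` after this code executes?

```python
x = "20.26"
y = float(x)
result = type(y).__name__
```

x is str; y is float; result = 'float'

'float'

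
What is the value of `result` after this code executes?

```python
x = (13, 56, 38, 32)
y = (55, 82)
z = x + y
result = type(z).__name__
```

x is tuple; y is tuple; z is tuple; result = 'tuple'

'tuple'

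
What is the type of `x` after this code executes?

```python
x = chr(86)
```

chr() returns str (single char)

str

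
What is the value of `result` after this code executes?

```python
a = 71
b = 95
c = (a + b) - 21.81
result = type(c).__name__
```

a is int; b is int; c is float; result = 'float'

'float'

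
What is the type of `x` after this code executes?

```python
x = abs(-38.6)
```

abs() of float returns float

float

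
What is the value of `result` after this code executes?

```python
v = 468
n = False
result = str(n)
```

v = 468; n = False; result = 'False'

'False'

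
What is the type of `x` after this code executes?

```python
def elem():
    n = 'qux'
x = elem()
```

Function without return returns None

NoneType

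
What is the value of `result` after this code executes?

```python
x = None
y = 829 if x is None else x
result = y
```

x = None; y = 829; result = 829

829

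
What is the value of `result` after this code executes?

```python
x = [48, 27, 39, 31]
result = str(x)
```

x = [48, 27, 39, 31]; result = '[48, 27, 39, 31]'

'[48, 27, 39, 31]'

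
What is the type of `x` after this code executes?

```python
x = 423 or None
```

'or' returns first truthy value

int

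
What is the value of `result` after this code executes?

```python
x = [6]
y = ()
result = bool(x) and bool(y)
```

x = [6]; y = (); result = False

False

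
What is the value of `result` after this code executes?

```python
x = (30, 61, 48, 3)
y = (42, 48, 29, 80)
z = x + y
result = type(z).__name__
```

x is tuple; y is tuple; z is tuple; result = 'tuple'

'tuple'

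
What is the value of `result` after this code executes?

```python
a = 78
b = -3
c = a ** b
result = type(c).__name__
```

a is int; b is int; c is float; result = 'float'

'float'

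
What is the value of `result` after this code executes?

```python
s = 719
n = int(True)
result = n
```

s = 719; n = 1; result = 1

1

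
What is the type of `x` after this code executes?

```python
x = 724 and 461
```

'and' with truthy values returns last operand (int)

int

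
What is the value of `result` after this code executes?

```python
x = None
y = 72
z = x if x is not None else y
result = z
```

x = None; y = 72; z = 72; result = 72

72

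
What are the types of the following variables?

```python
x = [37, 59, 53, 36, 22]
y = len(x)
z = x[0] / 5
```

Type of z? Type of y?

int / int = float; len() returns int

float, int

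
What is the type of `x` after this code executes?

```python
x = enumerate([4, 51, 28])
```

enumerate() returns an enumerate object

enumerate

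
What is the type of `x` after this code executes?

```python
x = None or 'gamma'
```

'or' with None returns the other truthy value (str)

str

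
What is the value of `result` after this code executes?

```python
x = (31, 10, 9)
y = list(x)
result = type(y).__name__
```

x is tuple; y is list; result = 'list'

'list'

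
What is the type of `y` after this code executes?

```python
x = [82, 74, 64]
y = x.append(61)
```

list.append() returns None (mutates in place)

NoneType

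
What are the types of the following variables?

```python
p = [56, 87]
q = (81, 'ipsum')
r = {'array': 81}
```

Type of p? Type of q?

p is assigned a list literal (square brackets); q is assigned a tuple (parenthesized, comma-separated values)

list, tuple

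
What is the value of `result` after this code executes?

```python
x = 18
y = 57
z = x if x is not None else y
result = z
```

x = 18; y = 57; z = 18; result = 18

18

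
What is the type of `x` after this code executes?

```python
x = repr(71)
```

repr() returns str

str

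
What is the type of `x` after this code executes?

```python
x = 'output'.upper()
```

str.upper() returns str

str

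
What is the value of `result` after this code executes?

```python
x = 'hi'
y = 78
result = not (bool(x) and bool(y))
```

x = 'hi'; y = 78; result = False

False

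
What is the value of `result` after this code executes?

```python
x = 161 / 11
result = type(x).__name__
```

x is float; result = 'float'

'float'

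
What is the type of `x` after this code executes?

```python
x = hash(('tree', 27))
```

hash() returns int

int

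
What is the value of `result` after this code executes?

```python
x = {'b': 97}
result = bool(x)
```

x = {'b': 97}; result = True

True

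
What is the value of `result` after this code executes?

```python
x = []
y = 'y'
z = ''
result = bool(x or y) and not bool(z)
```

x = []; y = 'y'; z = ''; result = True

True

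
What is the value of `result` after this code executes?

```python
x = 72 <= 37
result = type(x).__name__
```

x is bool; result = 'bool'

'bool'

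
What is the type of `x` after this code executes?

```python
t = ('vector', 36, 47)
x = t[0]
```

Index 0 of tuple is a str literal

str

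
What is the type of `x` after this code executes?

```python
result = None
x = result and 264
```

'and' returns first falsy value (None)

NoneType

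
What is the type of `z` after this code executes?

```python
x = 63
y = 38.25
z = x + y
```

int + float = float

float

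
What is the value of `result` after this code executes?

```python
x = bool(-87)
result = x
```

x = True; result = True

True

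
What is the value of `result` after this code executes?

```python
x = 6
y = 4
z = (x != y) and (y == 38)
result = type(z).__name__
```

x is int; y is int; z is bool; result = 'bool'

'bool'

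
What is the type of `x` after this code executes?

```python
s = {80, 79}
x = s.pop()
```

Popping from set[int] returns int

int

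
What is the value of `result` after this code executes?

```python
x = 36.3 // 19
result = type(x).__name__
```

x is float; result = 'float'

'float'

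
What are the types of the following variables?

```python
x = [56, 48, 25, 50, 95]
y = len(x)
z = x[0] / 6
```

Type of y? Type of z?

len() returns int; int / int = float

int, float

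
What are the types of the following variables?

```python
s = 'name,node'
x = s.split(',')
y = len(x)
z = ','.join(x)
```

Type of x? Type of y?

str.split() returns list; len() returns int

list, int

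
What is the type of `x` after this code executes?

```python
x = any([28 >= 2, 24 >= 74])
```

any() returns bool

bool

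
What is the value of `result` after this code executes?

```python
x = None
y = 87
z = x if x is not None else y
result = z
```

x = None; y = 87; z = 87; result = 87

87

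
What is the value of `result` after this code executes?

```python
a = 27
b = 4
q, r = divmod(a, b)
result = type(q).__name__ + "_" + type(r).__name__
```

a is int; b is int; q is int; r is int; result = 'int_int'

'int_int'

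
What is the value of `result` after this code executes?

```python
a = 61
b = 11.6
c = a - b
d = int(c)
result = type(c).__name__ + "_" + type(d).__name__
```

a is int; b is float; c is float; d is int; result = 'float_int'

'float_int'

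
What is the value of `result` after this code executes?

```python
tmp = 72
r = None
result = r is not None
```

tmp = 72; r = None; result = False

False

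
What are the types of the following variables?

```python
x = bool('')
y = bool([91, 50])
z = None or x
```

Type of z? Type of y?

None or bool returns the bool; bool() returns bool

bool, bool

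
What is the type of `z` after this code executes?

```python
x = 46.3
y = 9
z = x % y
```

float % int = float

float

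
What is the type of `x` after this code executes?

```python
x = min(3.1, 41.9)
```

min() of floats returns float

float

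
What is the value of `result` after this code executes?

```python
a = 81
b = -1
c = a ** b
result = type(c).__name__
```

a is int; b is int; c is float; result = 'float'

'float'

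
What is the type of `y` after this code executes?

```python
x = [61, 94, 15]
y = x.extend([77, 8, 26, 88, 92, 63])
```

list.extend() returns None

NoneType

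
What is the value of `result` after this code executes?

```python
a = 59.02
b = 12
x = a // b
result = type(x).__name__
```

a is float; b is int; x is float; result = 'float'

'float'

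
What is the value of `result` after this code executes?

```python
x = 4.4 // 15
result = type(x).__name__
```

x is float; result = 'float'

'float'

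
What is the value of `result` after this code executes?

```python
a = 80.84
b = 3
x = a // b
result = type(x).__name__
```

a is float; b is int; x is float; result = 'float'

'float'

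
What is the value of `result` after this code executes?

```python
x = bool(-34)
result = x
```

x = True; result = True

True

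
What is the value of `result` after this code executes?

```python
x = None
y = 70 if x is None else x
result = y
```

x = None; y = 70; result = 70

70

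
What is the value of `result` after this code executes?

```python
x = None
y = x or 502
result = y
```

x = None; y = 502; result = 502

502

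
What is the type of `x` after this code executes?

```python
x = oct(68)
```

oct() returns str representation

str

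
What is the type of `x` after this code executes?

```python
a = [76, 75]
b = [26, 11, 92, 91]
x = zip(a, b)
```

zip() returns a zip object

zip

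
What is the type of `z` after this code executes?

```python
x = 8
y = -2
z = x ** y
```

int ** negative = float

float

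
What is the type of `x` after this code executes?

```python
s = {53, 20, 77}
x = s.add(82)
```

set.add() returns None (mutates in place)

NoneType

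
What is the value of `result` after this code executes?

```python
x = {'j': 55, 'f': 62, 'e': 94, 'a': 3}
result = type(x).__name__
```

x is dict; result = 'dict'

'dict'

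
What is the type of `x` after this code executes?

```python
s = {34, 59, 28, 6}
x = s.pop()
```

Popping from set[int] returns int

int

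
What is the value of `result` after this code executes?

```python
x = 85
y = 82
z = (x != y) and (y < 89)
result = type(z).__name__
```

x is int; y is int; z is bool; result = 'bool'

'bool'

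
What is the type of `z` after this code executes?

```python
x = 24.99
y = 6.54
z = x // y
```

float // float = float

float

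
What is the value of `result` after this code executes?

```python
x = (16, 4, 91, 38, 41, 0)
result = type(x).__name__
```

x is tuple; result = 'tuple'

'tuple'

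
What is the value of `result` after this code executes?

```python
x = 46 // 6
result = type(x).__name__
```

x is int; result = 'int'

'int'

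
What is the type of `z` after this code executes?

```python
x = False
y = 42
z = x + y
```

bool + int = int (bool is subclass of int)

int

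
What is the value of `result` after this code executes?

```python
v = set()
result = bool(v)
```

v = set(); result = False

False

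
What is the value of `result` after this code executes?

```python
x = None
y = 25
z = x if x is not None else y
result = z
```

x = None; y = 25; z = 25; result = 25

25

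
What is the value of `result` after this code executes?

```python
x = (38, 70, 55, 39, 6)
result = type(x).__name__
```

x is tuple; result = 'tuple'

'tuple'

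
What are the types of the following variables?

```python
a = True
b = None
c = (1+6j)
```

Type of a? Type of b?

a is assigned the constant True, which has type bool; b is assigned None, whose type is NoneType

bool, NoneType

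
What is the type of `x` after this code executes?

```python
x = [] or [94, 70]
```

'or' returns first truthy value (list)

list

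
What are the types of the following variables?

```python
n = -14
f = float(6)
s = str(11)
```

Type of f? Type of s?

f is assigned the result of calling float(), which returns a float; s is assigned the result of calling str(), which returns a str

float, str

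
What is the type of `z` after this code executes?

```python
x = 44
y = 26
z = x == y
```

Equality comparison returns bool

bool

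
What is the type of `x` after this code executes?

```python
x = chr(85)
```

chr() returns str (single char)

str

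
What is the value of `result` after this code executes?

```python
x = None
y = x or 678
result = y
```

x = None; y = 678; result = 678

678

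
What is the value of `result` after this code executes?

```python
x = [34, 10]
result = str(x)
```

x = [34, 10]; result = '[34, 10]'

'[34, 10]'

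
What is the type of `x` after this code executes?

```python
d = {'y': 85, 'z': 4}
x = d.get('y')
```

dict.get() returns value type when found

int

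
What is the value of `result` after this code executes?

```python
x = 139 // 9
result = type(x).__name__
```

x is int; result = 'int'

'int'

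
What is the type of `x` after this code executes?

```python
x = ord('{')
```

ord() returns int (code point)

int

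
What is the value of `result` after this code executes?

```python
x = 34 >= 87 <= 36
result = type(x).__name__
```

x is bool; result = 'bool'

'bool'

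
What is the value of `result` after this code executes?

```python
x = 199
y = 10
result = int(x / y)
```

x = 199; y = 10; result = 19

19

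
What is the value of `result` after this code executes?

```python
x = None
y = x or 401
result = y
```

x = None; y = 401; result = 401

401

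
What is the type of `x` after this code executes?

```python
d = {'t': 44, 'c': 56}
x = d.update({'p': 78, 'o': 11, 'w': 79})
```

dict.update() returns None

NoneType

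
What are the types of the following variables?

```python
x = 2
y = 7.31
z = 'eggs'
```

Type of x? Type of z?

x is assigned a bare integer (no decimal point), so it is an int; z is assigned a quoted string literal, so it is a str

int, str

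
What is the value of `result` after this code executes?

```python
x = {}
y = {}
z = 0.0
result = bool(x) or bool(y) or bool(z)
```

x = {}; y = {}; z = 0.0; result = False

False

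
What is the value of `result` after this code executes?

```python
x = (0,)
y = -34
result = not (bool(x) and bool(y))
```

x = (0,); y = -34; result = False

False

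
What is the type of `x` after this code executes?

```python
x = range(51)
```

range() returns a range object

range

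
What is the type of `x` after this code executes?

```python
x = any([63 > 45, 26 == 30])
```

any() returns bool

bool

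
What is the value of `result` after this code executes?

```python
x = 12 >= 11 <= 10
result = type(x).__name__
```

x is bool; result = 'bool'

'bool'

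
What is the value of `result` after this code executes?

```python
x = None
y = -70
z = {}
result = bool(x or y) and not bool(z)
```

x = None; y = -70; z = {}; result = True

True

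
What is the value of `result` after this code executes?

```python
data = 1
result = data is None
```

data = 1; result = False

False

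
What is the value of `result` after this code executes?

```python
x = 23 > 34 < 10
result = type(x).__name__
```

x is bool; result = 'bool'

'bool'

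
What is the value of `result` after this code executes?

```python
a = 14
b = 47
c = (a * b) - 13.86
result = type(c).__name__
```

a is int; b is int; c is float; result = 'float'

'float'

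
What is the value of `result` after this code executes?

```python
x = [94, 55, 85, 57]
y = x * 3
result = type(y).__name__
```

x is list; y is list; result = 'list'

'list'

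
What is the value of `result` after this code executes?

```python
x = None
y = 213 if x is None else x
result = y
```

x = None; y = 213; result = 213

213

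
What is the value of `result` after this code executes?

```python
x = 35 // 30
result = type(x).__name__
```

x is int; result = 'int'

'int'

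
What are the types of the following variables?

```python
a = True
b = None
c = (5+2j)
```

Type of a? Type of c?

a is assigned the constant True, which has type bool; c is assigned (5+2j), an int plus an imaginary literal (j suffix), which evaluates to complex

bool, complex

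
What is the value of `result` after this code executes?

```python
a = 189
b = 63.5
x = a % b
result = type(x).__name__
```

a is int; b is float; x is float; result = 'float'

'float'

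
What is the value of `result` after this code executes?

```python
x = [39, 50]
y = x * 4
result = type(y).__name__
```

x is list; y is list; result = 'list'

'list'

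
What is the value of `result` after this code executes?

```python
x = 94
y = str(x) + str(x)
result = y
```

x = 94; y = '9494'; result = '9494'

'9494'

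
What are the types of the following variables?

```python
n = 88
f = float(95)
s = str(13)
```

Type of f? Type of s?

f is assigned the result of calling float(), which returns a float; s is assigned the result of calling str(), which returns a str

float, str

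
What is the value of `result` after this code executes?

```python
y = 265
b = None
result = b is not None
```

y = 265; b = None; result = False

False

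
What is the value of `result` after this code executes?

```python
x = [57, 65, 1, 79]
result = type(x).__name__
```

x is list; result = 'list'

'list'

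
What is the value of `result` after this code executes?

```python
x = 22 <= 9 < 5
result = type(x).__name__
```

x is bool; result = 'bool'

'bool'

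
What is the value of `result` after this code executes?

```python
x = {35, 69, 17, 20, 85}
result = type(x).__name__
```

x is set; result = 'set'

'set'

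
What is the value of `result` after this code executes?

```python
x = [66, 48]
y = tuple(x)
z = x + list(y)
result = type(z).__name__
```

x is list; y is tuple; z is list; result = 'list'

'list'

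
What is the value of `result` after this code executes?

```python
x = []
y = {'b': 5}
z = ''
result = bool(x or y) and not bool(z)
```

x = []; y = {'b': 5}; z = ''; result = True

True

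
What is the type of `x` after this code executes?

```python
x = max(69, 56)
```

max() of ints returns int

int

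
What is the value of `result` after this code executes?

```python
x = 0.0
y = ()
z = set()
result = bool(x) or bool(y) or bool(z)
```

x = 0.0; y = (); z = set(); result = False

False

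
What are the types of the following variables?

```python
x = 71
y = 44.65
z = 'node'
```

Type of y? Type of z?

y is assigned a number with a decimal point, so it is a float; z is assigned a quoted string literal, so it is a str

float, str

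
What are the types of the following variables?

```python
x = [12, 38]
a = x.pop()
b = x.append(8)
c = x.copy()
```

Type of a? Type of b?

pop() returns element; append() returns None

int, NoneType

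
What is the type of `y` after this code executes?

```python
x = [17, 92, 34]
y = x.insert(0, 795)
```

list.insert() returns None

NoneType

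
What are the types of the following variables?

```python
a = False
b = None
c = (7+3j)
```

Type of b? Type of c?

b is assigned None, whose type is NoneType; c is assigned (7+3j), an int plus an imaginary literal (j suffix), which evaluates to complex

NoneType, complex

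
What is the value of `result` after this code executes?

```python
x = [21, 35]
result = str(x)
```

x = [21, 35]; result = '[21, 35]'

'[21, 35]'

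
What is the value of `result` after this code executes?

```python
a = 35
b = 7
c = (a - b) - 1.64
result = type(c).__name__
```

a is int; b is int; c is float; result = 'float'

'float'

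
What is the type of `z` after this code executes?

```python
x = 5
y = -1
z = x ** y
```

int ** negative = float

float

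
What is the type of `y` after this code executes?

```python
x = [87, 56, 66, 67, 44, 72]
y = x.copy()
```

list.copy() returns list

list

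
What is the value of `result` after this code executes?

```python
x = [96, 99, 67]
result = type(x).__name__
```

x is list; result = 'list'

'list'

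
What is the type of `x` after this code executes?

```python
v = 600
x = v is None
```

'is' comparison returns bool

bool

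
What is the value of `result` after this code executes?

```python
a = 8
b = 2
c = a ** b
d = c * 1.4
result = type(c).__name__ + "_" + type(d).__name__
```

a is int; b is int; c is int; d is float; result = 'int_float'

'int_float'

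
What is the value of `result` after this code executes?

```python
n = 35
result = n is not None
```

n = 35; result = True

True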